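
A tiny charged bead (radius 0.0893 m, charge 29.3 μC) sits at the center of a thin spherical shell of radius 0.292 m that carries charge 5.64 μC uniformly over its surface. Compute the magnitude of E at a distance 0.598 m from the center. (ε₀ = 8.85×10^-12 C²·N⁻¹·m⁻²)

By spherical symmetry E is radial; choose a Gaussian sphere of radius r = 0.598 m (r > 0.292 m, enclosing both).
Q_enc = (29.3 μC) + (5.64 μC) = 3.494×10^-5 C.
Gauss's law: E·4πr² = Q_enc/ε₀.
E = |Q_enc|/(4πε₀r²) = (3.494×10^-5)/(4π·8.85×10^-12·(0.598)²) = 8.79×10^5 N/C.

E = 8.79×10^5 N/C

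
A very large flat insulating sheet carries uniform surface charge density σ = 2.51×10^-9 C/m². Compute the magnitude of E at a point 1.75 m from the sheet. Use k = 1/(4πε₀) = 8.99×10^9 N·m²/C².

|E| = 142 N/C

The symmetry is planar: E is normal to the sheet and the same magnitude on both sides. Take a pillbox straddling the sheet with end-cap area A.
Only the two end caps contribute flux: Φ = 2EA. With Q_enc = σA, Gauss's law gives E = |σ|/(2ε₀).
E = 2πk|σ| = 2π(8.99×10^9)(2.51×10^-9) = 142 N/C.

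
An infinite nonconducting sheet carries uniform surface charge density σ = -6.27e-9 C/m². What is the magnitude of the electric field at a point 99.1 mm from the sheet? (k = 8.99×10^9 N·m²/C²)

By planar symmetry E is perpendicular to the sheet and uniform; use a Gaussian pillbox with flat faces of area A on each side of the sheet.
Only the two end caps contribute flux: Φ = 2EA. With Q_enc = σA, Gauss's law gives E = |σ|/(2ε₀).
E = 2πk|σ| = 2π(8.99×10^9)(6.27e-9) = 354 N/C.

|E| ≈ 354 V/m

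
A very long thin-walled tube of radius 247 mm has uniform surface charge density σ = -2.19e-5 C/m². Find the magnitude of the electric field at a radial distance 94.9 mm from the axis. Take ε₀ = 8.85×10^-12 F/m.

E = 0 (no enclosed charge)

Coaxial Gaussian cylinder, radius r = 94.9 mm, length L (r < 247 mm, inside the shell).
No charge is enclosed, so Gauss's law gives E·2πrL = 0 ⇒ E = 0.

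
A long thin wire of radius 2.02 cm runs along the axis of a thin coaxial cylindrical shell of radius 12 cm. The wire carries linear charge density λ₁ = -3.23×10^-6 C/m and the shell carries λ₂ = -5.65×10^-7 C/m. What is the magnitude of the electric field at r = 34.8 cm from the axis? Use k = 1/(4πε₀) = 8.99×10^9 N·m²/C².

Coaxial Gaussian cylinder, radius r = 34.8 cm, length L (r > 12 cm, enclosing both).
λ_enc = λ₁ + λ₂ = (-3.23×10^-6) + (-5.65×10^-7) = -3.795×10^-6 C/m.
Applying ∮E·dA = Q_enc/ε₀ with the end caps contributing no flux:
E = 2k|λ_enc|/r = 2(8.99×10^9)(3.795×10^-6)/(0.348) = 1.96e5 N/C.

E ≈ 1.96×10^5 N/C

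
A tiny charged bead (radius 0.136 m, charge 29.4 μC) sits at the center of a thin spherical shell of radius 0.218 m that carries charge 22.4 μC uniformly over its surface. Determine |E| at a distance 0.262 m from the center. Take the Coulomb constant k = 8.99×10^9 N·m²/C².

|E| ≈ 6.78×10^6 N/C

Symmetry ⇒ E = E(r) r̂. Gaussian sphere of radius r = 0.262 m (r > 0.218 m, enclosing both).
Q_enc = (29.4 μC) + (22.4 μC) = 5.18×10^-5 C.
Gauss's law: E·4πr² = Q_enc/ε₀.
E = k|Q_enc|/r² = (8.99×10^9)(5.18e-5)/(0.262)² = 6.78e6 N/C.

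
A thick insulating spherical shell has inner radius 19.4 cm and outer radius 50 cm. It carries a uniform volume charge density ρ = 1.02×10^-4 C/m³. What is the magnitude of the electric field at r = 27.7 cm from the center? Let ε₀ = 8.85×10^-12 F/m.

Symmetry ⇒ E = E(r) r̂. Gaussian sphere of radius r = 27.7 cm (within the shell material, 19.4 cm < r < 50 cm).
Enclosed charge is the volume from a to r: Q_enc = (4π/3)ρ(r³ − a³) = 5.961e-6 C.
Applying ∮E·dA = Q_enc/ε₀ with Φ = E(4πr²):
E = |Q_enc|/(4πε₀r²) = (5.961e-6)/(4π·8.85×10^-12·(0.277)²) = 6.99×10^5 N/C.

E = 6.99×10^5 V/m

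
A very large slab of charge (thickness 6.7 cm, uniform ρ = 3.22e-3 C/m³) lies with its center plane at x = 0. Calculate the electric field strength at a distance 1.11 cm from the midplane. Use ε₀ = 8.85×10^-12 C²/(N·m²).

E ≈ 4.04e6 N/C

By symmetry E is perpendicular to the slab. A Gaussian pillbox from −1.11 cm to +1.11 cm (face area A) lies entirely within the slab.
Q_enc = ρ·(2x)·A and flux = 2EA, so 2EA = 2ρxA/ε₀ ⇒ E = |ρ|x/ε₀.
E = (3.22×10^-3)(0.0111)/(8.85×10^-12) = 4.04e6 N/C.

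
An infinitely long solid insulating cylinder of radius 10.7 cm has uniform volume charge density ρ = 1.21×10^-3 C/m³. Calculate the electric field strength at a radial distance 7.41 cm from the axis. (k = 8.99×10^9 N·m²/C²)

|E| ≈ 5.06×10^6 N/C

By cylindrical symmetry E is radial; use a coaxial Gaussian cylinder of radius 7.41 cm and length L (r < R).
Enclosed charge per unit length: λ_enc = ρ·πr² = (1.21e-3)π(0.0741)² = 2.087×10^-5 C/m.
Since E is radial and uniform over the curved surface, Φ = E·2πrL = Q_enc/ε₀ = λ_enc L/ε₀.
E = 2k|λ_enc|/r = 2(8.99×10^9)(2.087×10^-5)/(0.0741) = 5.06e6 N/C.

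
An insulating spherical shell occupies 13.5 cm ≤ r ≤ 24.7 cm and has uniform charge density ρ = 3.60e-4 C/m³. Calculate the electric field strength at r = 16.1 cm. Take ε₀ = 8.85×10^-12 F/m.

|E| = 8.96×10^5 V/m

Symmetry ⇒ E = E(r) r̂. Gaussian sphere of radius r = 16.1 cm (within the shell material, 13.5 cm < r < 24.7 cm).
Enclosed charge is the volume from a to r: Q_enc = (4π/3)ρ(r³ − a³) = 2.583×10^-6 C.
Gauss's law: E·4πr² = Q_enc/ε₀.
E = |Q_enc|/(4πε₀r²) = (2.583e-6)/(4π·8.85×10^-12·(0.161)²) = 8.96e5 N/C.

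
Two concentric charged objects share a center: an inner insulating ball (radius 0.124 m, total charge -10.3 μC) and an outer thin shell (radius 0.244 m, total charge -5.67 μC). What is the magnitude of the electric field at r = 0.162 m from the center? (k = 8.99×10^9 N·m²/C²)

E = 3.53e6 N/C

By spherical symmetry E is radial; choose a Gaussian sphere of radius r = 0.162 m (between the bodies, 0.124 m < r < 0.244 m).
Only the inner charge is enclosed; the outer shell contributes nothing inside itself. Q_enc = -10.3 μC = -1.03e-5 C.
By Gauss's law, ∮E·dA = E·4πr² = Q_enc/ε₀.
E = k|Q_enc|/r² = (8.99×10^9)(1.03×10^-5)/(0.162)² = 3.53e6 N/C.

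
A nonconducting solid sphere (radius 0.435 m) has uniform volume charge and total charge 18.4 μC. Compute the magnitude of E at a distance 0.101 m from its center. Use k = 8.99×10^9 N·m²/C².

Symmetry ⇒ E = E(r) r̂. Gaussian sphere of radius r = 0.101 m (r < R).
For a uniform sphere the enclosed fraction is (r/R)³, so Q_enc = (18.4 μC)(0.101/0.435)³ = 2.303e-7 C.
By Gauss's law, ∮E·dA = E·4πr² = Q_enc/ε₀.
E = k|Q_enc|/r² = (8.99×10^9)(2.303e-7)/(0.101)² = 2.03e5 N/C.

E = 2.03×10^5 N/C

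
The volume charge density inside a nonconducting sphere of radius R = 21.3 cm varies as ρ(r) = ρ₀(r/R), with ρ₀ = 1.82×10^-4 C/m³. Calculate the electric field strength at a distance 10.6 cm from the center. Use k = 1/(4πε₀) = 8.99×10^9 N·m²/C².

By spherical symmetry E is radial; choose a Gaussian sphere of radius r = 10.6 cm (r < R).
Integrate the density: Q_enc = 4π ∫₀^r ρ₀(r'/R)^1 r'² dr' = 4πρ₀ r^4/(4·R) = 3.389e-7 C.
Since E is radial and uniform over the Gaussian sphere, Φ = E·4πr² = Q_enc/ε₀.
E = k|Q_enc|/r² = (8.99×10^9)(3.389e-7)/(0.106)² = 2.71e5 N/C.

|E| ≈ 2.71×10^5 V/m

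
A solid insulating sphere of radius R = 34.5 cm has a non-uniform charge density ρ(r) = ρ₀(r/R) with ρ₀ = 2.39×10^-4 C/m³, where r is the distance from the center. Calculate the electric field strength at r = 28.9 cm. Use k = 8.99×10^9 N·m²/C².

Use a concentric Gaussian sphere at r = 28.9 cm (r < R).
Integrate the density: Q_enc = 4π ∫₀^r ρ₀(r'/R)^1 r'² dr' = 4πρ₀ r^4/(4·R) = 1.518e-5 C.
By Gauss's law, ∮E·dA = E·4πr² = Q_enc/ε₀.
E = k|Q_enc|/r² = (8.99×10^9)(1.518×10^-5)/(0.289)² = 1.63e6 N/C.

|E| ≈ 1.63×10^6 N/C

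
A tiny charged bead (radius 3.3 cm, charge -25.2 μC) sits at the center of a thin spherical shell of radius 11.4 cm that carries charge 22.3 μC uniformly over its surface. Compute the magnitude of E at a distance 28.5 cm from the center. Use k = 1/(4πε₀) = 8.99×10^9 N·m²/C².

Take a concentric spherical Gaussian surface of radius r = 28.5 cm (r > 11.4 cm, enclosing both).
Q_enc = (-25.2 μC) + (22.3 μC) = -2.90×10^-6 C.
Applying ∮E·dA = Q_enc/ε₀ with Φ = E(4πr²):
E = k|Q_enc|/r² = (8.99×10^9)(2.90×10^-6)/(0.285)² = 3.21×10^5 N/C.

E ≈ 3.21×10^5 V/m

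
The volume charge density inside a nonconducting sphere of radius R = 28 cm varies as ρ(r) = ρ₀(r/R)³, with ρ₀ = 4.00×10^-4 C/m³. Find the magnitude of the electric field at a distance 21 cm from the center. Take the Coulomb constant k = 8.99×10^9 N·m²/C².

|E| ≈ 6.67e5 N/C

By spherical symmetry E is radial; choose a Gaussian sphere of radius r = 21 cm (r < R).
Integrate the density: Q_enc = 4π ∫₀^r ρ₀(r'/R)^3 r'² dr' = 4πρ₀ r^6/(6·R³) = 3.273×10^-6 C.
Applying ∮E·dA = Q_enc/ε₀ with Φ = E(4πr²):
E = k|Q_enc|/r² = (8.99×10^9)(3.273×10^-6)/(0.21)² = 6.67×10^5 N/C.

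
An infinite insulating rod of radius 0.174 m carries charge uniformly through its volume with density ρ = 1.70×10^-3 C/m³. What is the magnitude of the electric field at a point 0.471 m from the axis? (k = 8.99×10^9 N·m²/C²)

|E| ≈ 6.17e6 N/C

Choose a coaxial cylinder of radius r = 0.471 m (arbitrary length L) as the Gaussian surface (r > 0.174 m, full cross-section enclosed).
λ_enc = ρ·πR² = (1.70×10^-3)π(0.174)² = 1.617×10^-4 C/m.
Gauss's law: E·2πrL = λ_enc L/ε₀.
E = 2k|λ_enc|/r = 2(8.99×10^9)(1.617×10^-4)/(0.471) = 6.17e6 N/C.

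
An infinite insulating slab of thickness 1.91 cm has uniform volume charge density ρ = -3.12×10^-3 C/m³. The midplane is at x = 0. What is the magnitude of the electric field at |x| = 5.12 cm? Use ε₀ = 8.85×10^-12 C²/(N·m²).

3.37×10^6 V/m

The point |x| = 5.12 cm lies outside the slab (half-thickness 0.00955 m). A symmetric pillbox spanning the full slab encloses Q_enc = ρ·d·A.
Flux = 2EA ⇒ E = |ρ|d/(2ε₀), independent of distance outside.
E = (3.12×10^-3)(0.0191)/(2·8.85×10^-12) = 3.37×10^6 N/C.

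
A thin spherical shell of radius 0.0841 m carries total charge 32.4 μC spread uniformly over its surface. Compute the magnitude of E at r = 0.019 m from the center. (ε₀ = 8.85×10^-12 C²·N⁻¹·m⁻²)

Use a concentric Gaussian sphere at r = 0.019 m (inside the shell, r < 0.0841 m).
All the charge is outside the Gaussian surface: Q_enc = 0, hence E = 0 everywhere inside the shell.

E = 0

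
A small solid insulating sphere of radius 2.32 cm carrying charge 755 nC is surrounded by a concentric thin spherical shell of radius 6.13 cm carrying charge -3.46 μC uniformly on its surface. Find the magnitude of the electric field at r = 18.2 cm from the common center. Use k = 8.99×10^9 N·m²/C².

Take a concentric spherical Gaussian surface of radius r = 18.2 cm (r > 6.13 cm, enclosing both).
Q_enc = (755 nC) + (-3.46 μC) = -2.705×10^-6 C.
Gauss's law: E·4πr² = Q_enc/ε₀.
E = k|Q_enc|/r² = (8.99×10^9)(2.705×10^-6)/(0.182)² = 7.34e5 N/C.

E = 7.34e5 V/m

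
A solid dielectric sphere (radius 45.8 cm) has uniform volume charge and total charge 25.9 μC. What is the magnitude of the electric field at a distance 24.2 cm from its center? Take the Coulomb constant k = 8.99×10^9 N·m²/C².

5.87×10^5 N/C

Symmetry ⇒ E = E(r) r̂. Gaussian sphere of radius r = 24.2 cm (r < R).
For a uniform sphere the enclosed fraction is (r/R)³, so Q_enc = (25.9 μC)(0.242/0.458)³ = 3.821×10^-6 C.
By Gauss's law, ∮E·dA = E·4πr² = Q_enc/ε₀.
E = k|Q_enc|/r² = (8.99×10^9)(3.821×10^-6)/(0.242)² = 5.87×10^5 N/C.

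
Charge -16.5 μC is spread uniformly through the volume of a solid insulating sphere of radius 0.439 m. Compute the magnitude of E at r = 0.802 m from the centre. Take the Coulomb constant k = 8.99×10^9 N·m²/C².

|E| ≈ 2.31×10^5 N/C

By spherical symmetry E is radial; choose a Gaussian sphere of radius r = 0.802 m (r > R, so the entire charge is enclosed).
Q_enc = -16.5 μC = -1.65×10^-5 C.
Applying ∮E·dA = Q_enc/ε₀ with Φ = E(4πr²):
E = k|Q_enc|/r² = (8.99×10^9)(1.65×10^-5)/(0.802)² = 2.31×10^5 N/C.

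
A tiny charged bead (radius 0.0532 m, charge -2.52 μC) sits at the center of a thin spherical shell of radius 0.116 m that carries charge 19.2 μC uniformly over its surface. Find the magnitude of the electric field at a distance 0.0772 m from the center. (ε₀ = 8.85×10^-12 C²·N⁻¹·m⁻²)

3.80e6 N/C

Take a concentric spherical Gaussian surface of radius r = 0.0772 m (between the bodies, 0.0532 m < r < 0.116 m).
Only the inner charge is enclosed; the outer shell contributes nothing inside itself. Q_enc = -2.52 μC = -2.52e-6 C.
Gauss's law: E·4πr² = Q_enc/ε₀.
E = |Q_enc|/(4πε₀r²) = (2.52×10^-6)/(4π·8.85×10^-12·(0.0772)²) = 3.80×10^6 N/C.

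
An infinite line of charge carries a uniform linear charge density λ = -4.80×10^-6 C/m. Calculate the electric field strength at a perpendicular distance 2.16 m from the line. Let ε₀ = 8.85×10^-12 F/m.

Take a coaxial cylindrical Gaussian surface of radius r = 2.16 m and length L.
Q_enc = λL, so λ_enc = -4.80×10^-6 C/m.
Gauss's law: E·2πrL = λ_enc L/ε₀.
E = |λ_enc|/(2πε₀r) = (4.80e-6)/(2π·8.85×10^-12·2.16) = 4.00e4 N/C.

4.00×10^4 V/m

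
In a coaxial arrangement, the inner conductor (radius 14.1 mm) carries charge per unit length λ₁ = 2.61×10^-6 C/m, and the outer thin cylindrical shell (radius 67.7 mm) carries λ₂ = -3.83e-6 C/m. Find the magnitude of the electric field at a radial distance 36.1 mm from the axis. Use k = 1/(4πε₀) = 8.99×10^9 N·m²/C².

1.30×10^6 N/C

By cylindrical symmetry E is radial; use a coaxial Gaussian cylinder of radius 36.1 mm and length L (between the conductors, 14.1 mm < r < 67.7 mm).
The shell at 67.7 mm lies outside the Gaussian surface, so λ_enc = λ₁ = 2.61×10^-6 C/m.
Gauss's law: E·2πrL = λ_enc L/ε₀.
E = 2k|λ_enc|/r = 2(8.99×10^9)(2.61×10^-6)/(0.0361) = 1.30×10^6 N/C.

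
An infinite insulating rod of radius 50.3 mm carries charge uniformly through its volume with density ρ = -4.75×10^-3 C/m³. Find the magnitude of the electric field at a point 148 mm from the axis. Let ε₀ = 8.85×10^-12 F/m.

By cylindrical symmetry E is radial; use a coaxial Gaussian cylinder of radius 148 mm and length L (r > 50.3 mm, full cross-section enclosed).
λ_enc = ρ·πR² = (-4.75×10^-3)π(0.0503)² = -3.776×10^-5 C/m.
Gauss's law: E·2πrL = λ_enc L/ε₀.
E = |λ_enc|/(2πε₀r) = (3.776×10^-5)/(2π·8.85×10^-12·0.148) = 4.59×10^6 N/C.

4.59×10^6 N/C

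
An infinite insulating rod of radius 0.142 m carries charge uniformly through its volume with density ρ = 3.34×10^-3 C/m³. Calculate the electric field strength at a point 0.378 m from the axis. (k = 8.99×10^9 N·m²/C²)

|E| = 1.01×10^7 V/m

Coaxial Gaussian cylinder, radius r = 0.378 m, length L (r > 0.142 m, full cross-section enclosed).
λ_enc = ρ·πR² = (3.34×10^-3)π(0.142)² = 2.116×10^-4 C/m.
Gauss's law: E·2πrL = λ_enc L/ε₀.
E = 2k|λ_enc|/r = 2(8.99×10^9)(2.116e-4)/(0.378) = 1.01e7 N/C.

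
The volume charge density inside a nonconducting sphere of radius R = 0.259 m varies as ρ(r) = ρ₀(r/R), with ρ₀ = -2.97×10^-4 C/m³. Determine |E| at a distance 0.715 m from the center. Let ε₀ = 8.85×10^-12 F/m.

Use a concentric Gaussian sphere at r = 0.715 m (r > R, all charge enclosed).
Q_enc = 4π ∫₀^R ρ₀(r'/R)^1 r'² dr' = 4πρ₀R³/4 = -1.621×10^-5 C.
Since E is radial and uniform over the Gaussian sphere, Φ = E·4πr² = Q_enc/ε₀.
E = |Q_enc|/(4πε₀r²) = (1.621e-5)/(4π·8.85×10^-12·(0.715)²) = 2.85×10^5 N/C.

|E| = 2.85×10^5 N/C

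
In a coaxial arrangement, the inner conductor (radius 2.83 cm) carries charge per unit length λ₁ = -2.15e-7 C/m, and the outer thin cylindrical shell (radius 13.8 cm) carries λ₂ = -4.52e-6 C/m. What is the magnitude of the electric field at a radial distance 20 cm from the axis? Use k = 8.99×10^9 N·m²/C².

|E| ≈ 4.26×10^5 N/C

Coaxial Gaussian cylinder, radius r = 20 cm, length L (r > 13.8 cm, enclosing both).
λ_enc = λ₁ + λ₂ = (-2.15×10^-7) + (-4.52e-6) = -4.735×10^-6 C/m.
By Gauss's law (flux through the curved wall only), E·2πrL = λ_enc L/ε₀.
E = 2k|λ_enc|/r = 2(8.99×10^9)(4.735e-6)/(0.2) = 4.26×10^5 N/C.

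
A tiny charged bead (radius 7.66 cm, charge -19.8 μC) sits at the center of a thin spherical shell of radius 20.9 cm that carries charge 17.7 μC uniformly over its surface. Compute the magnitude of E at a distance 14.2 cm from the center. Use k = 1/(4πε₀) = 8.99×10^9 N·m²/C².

Use a concentric Gaussian sphere at r = 14.2 cm (between the bodies, 7.66 cm < r < 20.9 cm).
Only the inner charge is enclosed; the outer shell contributes nothing inside itself. Q_enc = -19.8 μC = -1.98e-5 C.
Gauss's law: E·4πr² = Q_enc/ε₀.
E = k|Q_enc|/r² = (8.99×10^9)(1.98e-5)/(0.142)² = 8.83e6 N/C.

8.83×10^6 V/m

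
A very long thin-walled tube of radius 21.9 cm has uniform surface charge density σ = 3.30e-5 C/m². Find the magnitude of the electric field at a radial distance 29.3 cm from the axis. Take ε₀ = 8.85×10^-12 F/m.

|E| = 2.79×10^6 V/m

Coaxial Gaussian cylinder, radius r = 29.3 cm, length L (r > 21.9 cm).
The whole shell is enclosed: λ_enc = σ·2πR = (3.30×10^-5)·2π·(0.219) = 4.541e-5 C/m.
Gauss's law: E·2πrL = λ_enc L/ε₀.
E = |λ_enc|/(2πε₀r) = (4.541×10^-5)/(2π·8.85×10^-12·0.293) = 2.79e6 N/C.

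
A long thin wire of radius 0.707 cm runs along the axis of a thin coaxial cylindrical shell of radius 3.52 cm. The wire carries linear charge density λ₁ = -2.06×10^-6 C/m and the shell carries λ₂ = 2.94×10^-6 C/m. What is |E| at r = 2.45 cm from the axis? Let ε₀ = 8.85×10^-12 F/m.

|E| = 1.51×10^6 N/C

Coaxial Gaussian cylinder, radius r = 2.45 cm, length L (between the conductors, 0.707 cm < r < 3.52 cm).
The shell at 3.52 cm lies outside the Gaussian surface, so λ_enc = λ₁ = -2.06e-6 C/m.
Since E is radial and uniform over the curved surface, Φ = E·2πrL = Q_enc/ε₀ = λ_enc L/ε₀.
E = |λ_enc|/(2πε₀r) = (2.06e-6)/(2π·8.85×10^-12·0.0245) = 1.51×10^6 N/C.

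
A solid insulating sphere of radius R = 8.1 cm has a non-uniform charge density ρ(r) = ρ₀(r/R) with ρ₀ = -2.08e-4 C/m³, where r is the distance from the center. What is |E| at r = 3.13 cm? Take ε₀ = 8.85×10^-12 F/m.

Use a concentric Gaussian sphere at r = 3.13 cm (r < R).
Q_enc = ∫₀^r ρ(r')·4πr'² dr' = (4πρ₀/R) ∫₀^r r'^3 dr' = 4πρ₀ r^4/(4·R) = -7.743×10^-9 C.
Since E is radial and uniform over the Gaussian sphere, Φ = E·4πr² = Q_enc/ε₀.
E = |Q_enc|/(4πε₀r²) = (7.743×10^-9)/(4π·8.85×10^-12·(0.0313)²) = 7.11e4 N/C.

7.11×10^4 N/C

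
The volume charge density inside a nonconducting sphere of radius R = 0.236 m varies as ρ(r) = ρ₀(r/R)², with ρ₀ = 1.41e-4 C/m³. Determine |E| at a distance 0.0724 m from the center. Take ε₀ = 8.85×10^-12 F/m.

E = 2.17e4 N/C

By spherical symmetry E is radial; choose a Gaussian sphere of radius r = 0.0724 m (r < R).
Integrate the density: Q_enc = 4π ∫₀^r ρ₀(r'/R)^2 r'² dr' = 4πρ₀ r^5/(5·R²) = 1.266e-8 C.
Since E is radial and uniform over the Gaussian sphere, Φ = E·4πr² = Q_enc/ε₀.
E = |Q_enc|/(4πε₀r²) = (1.266×10^-8)/(4π·8.85×10^-12·(0.0724)²) = 2.17e4 N/C.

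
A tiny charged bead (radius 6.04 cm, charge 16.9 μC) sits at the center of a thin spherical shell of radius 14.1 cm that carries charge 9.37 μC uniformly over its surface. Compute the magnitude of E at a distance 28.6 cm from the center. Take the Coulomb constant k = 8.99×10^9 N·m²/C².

Use a concentric Gaussian sphere at r = 28.6 cm (r > 14.1 cm, enclosing both).
Q_enc = (16.9 μC) + (9.37 μC) = 2.627e-5 C.
Since E is radial and uniform over the Gaussian sphere, Φ = E·4πr² = Q_enc/ε₀.
E = k|Q_enc|/r² = (8.99×10^9)(2.627×10^-5)/(0.286)² = 2.89×10^6 N/C.

|E| = 2.89×10^6 V/m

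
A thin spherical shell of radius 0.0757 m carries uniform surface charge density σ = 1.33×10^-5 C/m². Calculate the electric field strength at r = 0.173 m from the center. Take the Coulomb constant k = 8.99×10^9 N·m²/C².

Take a concentric spherical Gaussian surface of radius r = 0.173 m (r > 0.0757 m).
The entire shell is enclosed: Q_enc = σ·4πR² = (1.33×10^-5)·4π·(0.0757)² = 9.578×10^-7 C.
Applying ∮E·dA = Q_enc/ε₀ with Φ = E(4πr²):
E = k|Q_enc|/r² = (8.99×10^9)(9.578×10^-7)/(0.173)² = 2.88e5 N/C.

|E| = 2.88×10^5 N/C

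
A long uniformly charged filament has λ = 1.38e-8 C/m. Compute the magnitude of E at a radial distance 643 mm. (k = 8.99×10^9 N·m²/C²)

By cylindrical symmetry E is radial; use a coaxial Gaussian cylinder of radius 643 mm and length L.
Q_enc = λL, so λ_enc = 1.38×10^-8 C/m.
Applying ∮E·dA = Q_enc/ε₀ with the end caps contributing no flux:
E = 2k|λ_enc|/r = 2(8.99×10^9)(1.38×10^-8)/(0.643) = 386 N/C.

|E| ≈ 386 N/C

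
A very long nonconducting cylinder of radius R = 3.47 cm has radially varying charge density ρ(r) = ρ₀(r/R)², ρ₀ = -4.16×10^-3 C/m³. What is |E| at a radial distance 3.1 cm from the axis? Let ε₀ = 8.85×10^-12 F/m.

2.91×10^6 V/m

By cylindrical symmetry E is radial; use a coaxial Gaussian cylinder of radius 3.1 cm and length L (r < R).
Integrating ρ over the cross-section to radius r: λ_enc = (2πρ₀/R²) ∫₀^r r'^3 dr' = 2πρ₀ r^4/(4·R²) = -5.012×10^-6 C/m.
Since E is radial and uniform over the curved surface, Φ = E·2πrL = Q_enc/ε₀ = λ_enc L/ε₀.
E = |λ_enc|/(2πε₀r) = (5.012×10^-6)/(2π·8.85×10^-12·0.031) = 2.91×10^6 N/C.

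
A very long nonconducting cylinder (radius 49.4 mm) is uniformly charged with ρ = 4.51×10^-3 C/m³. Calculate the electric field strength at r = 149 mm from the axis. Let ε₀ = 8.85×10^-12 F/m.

|E| = 4.17×10^6 V/m

Coaxial Gaussian cylinder, radius r = 149 mm, length L (r > 49.4 mm, full cross-section enclosed).
λ_enc = ρ·πR² = (4.51×10^-3)π(0.0494)² = 3.458×10^-5 C/m.
Applying ∮E·dA = Q_enc/ε₀ with the end caps contributing no flux:
E = |λ_enc|/(2πε₀r) = (3.458×10^-5)/(2π·8.85×10^-12·0.149) = 4.17×10^6 N/C.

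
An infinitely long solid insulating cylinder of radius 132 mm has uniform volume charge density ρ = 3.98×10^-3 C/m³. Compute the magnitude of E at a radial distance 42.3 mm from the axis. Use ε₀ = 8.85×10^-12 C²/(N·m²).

9.51×10^6 N/C

Coaxial Gaussian cylinder, radius r = 42.3 mm, length L (r < R).
Enclosed charge per unit length: λ_enc = ρ·πr² = (3.98e-3)π(0.0423)² = 2.237×10^-5 C/m.
By Gauss's law (flux through the curved wall only), E·2πrL = λ_enc L/ε₀.
E = |λ_enc|/(2πε₀r) = (2.237×10^-5)/(2π·8.85×10^-12·0.0423) = 9.51e6 N/C.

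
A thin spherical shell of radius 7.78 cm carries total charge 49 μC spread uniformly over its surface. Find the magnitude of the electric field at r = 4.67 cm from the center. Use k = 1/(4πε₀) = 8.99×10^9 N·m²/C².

Use a concentric Gaussian sphere at r = 4.67 cm (inside the shell, r < 7.78 cm).
All the charge is outside the Gaussian surface: Q_enc = 0, hence E = 0 everywhere inside the shell.

E = 0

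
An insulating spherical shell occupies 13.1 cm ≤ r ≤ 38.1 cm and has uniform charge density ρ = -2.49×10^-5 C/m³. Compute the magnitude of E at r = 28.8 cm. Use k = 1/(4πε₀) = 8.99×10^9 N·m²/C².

Symmetry ⇒ E = E(r) r̂. Gaussian sphere of radius r = 28.8 cm (within the shell material, 13.1 cm < r < 38.1 cm).
Enclosed charge is the volume from a to r: Q_enc = (4π/3)ρ(r³ − a³) = -2.257×10^-6 C.
Since E is radial and uniform over the Gaussian sphere, Φ = E·4πr² = Q_enc/ε₀.
E = k|Q_enc|/r² = (8.99×10^9)(2.257e-6)/(0.288)² = 2.45e5 N/C.

E = 2.45×10^5 N/C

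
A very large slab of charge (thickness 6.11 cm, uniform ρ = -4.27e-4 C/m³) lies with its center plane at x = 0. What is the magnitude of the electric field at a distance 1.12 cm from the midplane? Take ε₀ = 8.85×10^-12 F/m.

By symmetry E is perpendicular to the slab. A Gaussian pillbox from −1.12 cm to +1.12 cm (face area A) lies entirely within the slab.
Q_enc = ρ·(2x)·A and flux = 2EA, so 2EA = 2ρxA/ε₀ ⇒ E = |ρ|x/ε₀.
E = (4.27×10^-4)(0.0112)/(8.85×10^-12) = 5.40×10^5 N/C.

E ≈ 5.40×10^5 N/C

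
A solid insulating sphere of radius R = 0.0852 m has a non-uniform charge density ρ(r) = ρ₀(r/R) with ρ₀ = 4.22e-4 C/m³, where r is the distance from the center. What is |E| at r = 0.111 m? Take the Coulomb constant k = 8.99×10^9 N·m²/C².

E = 5.98e5 N/C

Symmetry ⇒ E = E(r) r̂. Gaussian sphere of radius r = 0.111 m (r > R, all charge enclosed).
Q_enc = 4π ∫₀^R ρ₀(r'/R)^1 r'² dr' = 4πρ₀R³/4 = 8.199×10^-7 C.
Applying ∮E·dA = Q_enc/ε₀ with Φ = E(4πr²):
E = k|Q_enc|/r² = (8.99×10^9)(8.199e-7)/(0.111)² = 5.98×10^5 N/C.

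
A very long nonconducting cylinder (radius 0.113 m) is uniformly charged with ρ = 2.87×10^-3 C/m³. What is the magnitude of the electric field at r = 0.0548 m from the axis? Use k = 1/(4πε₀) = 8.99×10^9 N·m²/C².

E = 8.88×10^6 V/m

Choose a coaxial cylinder of radius r = 0.0548 m (arbitrary length L) as the Gaussian surface (r < R).
Charge inside radius r per length L is ρ·πr²·L, so λ_enc = ρπr² = 2.708e-5 C/m.
By Gauss's law (flux through the curved wall only), E·2πrL = λ_enc L/ε₀.
E = 2k|λ_enc|/r = 2(8.99×10^9)(2.708×10^-5)/(0.0548) = 8.88×10^6 N/C.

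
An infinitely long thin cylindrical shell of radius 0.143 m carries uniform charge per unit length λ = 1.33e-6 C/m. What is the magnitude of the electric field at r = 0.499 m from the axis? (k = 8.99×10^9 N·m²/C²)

By cylindrical symmetry E is radial; use a coaxial Gaussian cylinder of radius 0.499 m and length L (r > 0.143 m).
The full line charge is enclosed: λ_enc = 1.33×10^-6 C/m.
By Gauss's law (flux through the curved wall only), E·2πrL = λ_enc L/ε₀.
E = 2k|λ_enc|/r = 2(8.99×10^9)(1.33e-6)/(0.499) = 4.79×10^4 N/C.

E ≈ 4.79×10^4 N/C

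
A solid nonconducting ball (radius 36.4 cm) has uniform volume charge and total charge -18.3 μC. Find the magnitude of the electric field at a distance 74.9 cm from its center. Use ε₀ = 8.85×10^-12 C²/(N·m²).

Use a concentric Gaussian sphere at r = 74.9 cm (r > R, so the entire charge is enclosed).
Q_enc = -18.3 μC = -1.83×10^-5 C.
Applying ∮E·dA = Q_enc/ε₀ with Φ = E(4πr²):
E = |Q_enc|/(4πε₀r²) = (1.83e-5)/(4π·8.85×10^-12·(0.749)²) = 2.93e5 N/C.

2.93×10^5 V/m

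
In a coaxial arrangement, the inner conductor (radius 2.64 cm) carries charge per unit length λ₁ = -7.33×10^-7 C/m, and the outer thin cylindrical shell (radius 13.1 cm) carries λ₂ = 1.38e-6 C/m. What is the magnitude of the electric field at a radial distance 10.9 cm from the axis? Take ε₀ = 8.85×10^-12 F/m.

|E| ≈ 1.21×10^5 V/m

Take a coaxial cylindrical Gaussian surface of radius r = 10.9 cm and length L (between the conductors, 2.64 cm < r < 13.1 cm).
The shell at 13.1 cm lies outside the Gaussian surface, so λ_enc = λ₁ = -7.33×10^-7 C/m.
Since E is radial and uniform over the curved surface, Φ = E·2πrL = Q_enc/ε₀ = λ_enc L/ε₀.
E = |λ_enc|/(2πε₀r) = (7.33e-7)/(2π·8.85×10^-12·0.109) = 1.21×10^5 N/C.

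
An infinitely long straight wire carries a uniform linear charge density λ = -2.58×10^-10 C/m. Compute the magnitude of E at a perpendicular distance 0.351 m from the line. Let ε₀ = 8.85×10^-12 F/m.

Coaxial Gaussian cylinder, radius r = 0.351 m, length L.
Q_enc = λL, so λ_enc = -2.58×10^-10 C/m.
Applying ∮E·dA = Q_enc/ε₀ with the end caps contributing no flux:
E = |λ_enc|/(2πε₀r) = (2.58e-10)/(2π·8.85×10^-12·0.351) = 13.2 N/C.

E = 13.2 N/C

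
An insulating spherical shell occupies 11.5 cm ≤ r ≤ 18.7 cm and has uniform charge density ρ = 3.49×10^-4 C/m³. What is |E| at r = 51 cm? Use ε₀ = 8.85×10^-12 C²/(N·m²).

|E| = 2.54×10^5 N/C

Take a concentric spherical Gaussian surface of radius r = 51 cm (r > 18.7 cm, enclosing the whole shell).
Q_enc = ρ·(4π/3)(b³ − a³) = (3.49×10^-4)·(4π/3)·((0.187)³ − (0.115)³) = 7.336×10^-6 C.
Since E is radial and uniform over the Gaussian sphere, Φ = E·4πr² = Q_enc/ε₀.
E = |Q_enc|/(4πε₀r²) = (7.336×10^-6)/(4π·8.85×10^-12·(0.51)²) = 2.54e5 N/C.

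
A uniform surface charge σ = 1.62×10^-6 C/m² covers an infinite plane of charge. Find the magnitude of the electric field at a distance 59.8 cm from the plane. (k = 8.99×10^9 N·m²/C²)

By planar symmetry E is perpendicular to the sheet and uniform; use a Gaussian pillbox with flat faces of area A on each side of the sheet.
Only the two end caps contribute flux: Φ = 2EA. With Q_enc = σA, Gauss's law gives E = |σ|/(2ε₀).
E = 2πk|σ| = 2π(8.99×10^9)(1.62e-6) = 9.15×10^4 N/C.

|E| = 9.15e4 N/C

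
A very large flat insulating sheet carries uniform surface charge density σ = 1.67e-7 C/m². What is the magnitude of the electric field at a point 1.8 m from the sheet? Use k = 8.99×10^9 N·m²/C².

E ≈ 9.43e3 N/C

By planar symmetry E is perpendicular to the sheet and uniform; use a Gaussian pillbox with flat faces of area A on each side of the sheet.
Only the two end caps contribute flux: Φ = 2EA. With Q_enc = σA, Gauss's law gives E = |σ|/(2ε₀).
E = 2πk|σ| = 2π(8.99×10^9)(1.67×10^-7) = 9.43×10^3 N/C.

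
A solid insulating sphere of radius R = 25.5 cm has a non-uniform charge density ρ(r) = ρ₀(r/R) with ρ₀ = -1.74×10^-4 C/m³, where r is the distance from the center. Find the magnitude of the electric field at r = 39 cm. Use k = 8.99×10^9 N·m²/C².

Use a concentric Gaussian sphere at r = 39 cm (r > R, all charge enclosed).
Q_enc = 4π ∫₀^R ρ₀(r'/R)^1 r'² dr' = 4πρ₀R³/4 = -9.064×10^-6 C.
Applying ∮E·dA = Q_enc/ε₀ with Φ = E(4πr²):
E = k|Q_enc|/r² = (8.99×10^9)(9.064e-6)/(0.39)² = 5.36e5 N/C.

E = 5.36×10^5 N/C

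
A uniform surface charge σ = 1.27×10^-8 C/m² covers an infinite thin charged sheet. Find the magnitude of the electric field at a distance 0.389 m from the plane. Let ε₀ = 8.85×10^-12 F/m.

718 N/C

The symmetry is planar: E is normal to the sheet and the same magnitude on both sides. Take a pillbox straddling the sheet with end-cap area A.
Only the two end caps contribute flux: Φ = 2EA. With Q_enc = σA, Gauss's law gives E = |σ|/(2ε₀).
E = |σ|/(2ε₀) = (1.27×10^-8)/(2·8.85×10^-12) = 718 N/C.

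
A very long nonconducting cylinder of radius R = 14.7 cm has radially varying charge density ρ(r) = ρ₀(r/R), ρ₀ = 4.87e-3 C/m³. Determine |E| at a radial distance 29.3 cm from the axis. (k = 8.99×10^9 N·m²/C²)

|E| = 1.35×10^7 N/C

By cylindrical symmetry E is radial; use a coaxial Gaussian cylinder of radius 29.3 cm and length L (r > R, full charge per length enclosed).
λ_enc = 2π ∫₀^R ρ₀(r'/R)^1 r' dr' = 2πρ₀R²/3 = 2.204×10^-4 C/m.
Applying ∮E·dA = Q_enc/ε₀ with the end caps contributing no flux:
E = 2k|λ_enc|/r = 2(8.99×10^9)(2.204e-4)/(0.293) = 1.35e7 N/C.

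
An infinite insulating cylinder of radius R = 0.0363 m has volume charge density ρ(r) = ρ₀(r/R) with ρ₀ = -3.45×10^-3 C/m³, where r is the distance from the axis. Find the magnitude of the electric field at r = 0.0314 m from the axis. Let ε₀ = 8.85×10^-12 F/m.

By cylindrical symmetry E is radial; use a coaxial Gaussian cylinder of radius 0.0314 m and length L (r < R).
Integrating ρ over the cross-section to radius r: λ_enc = (2πρ₀/R) ∫₀^r r'^2 dr' = 2πρ₀ r^3/(3·R) = -6.163e-6 C/m.
Since E is radial and uniform over the curved surface, Φ = E·2πrL = Q_enc/ε₀ = λ_enc L/ε₀.
E = |λ_enc|/(2πε₀r) = (6.163e-6)/(2π·8.85×10^-12·0.0314) = 3.53e6 N/C.

E ≈ 3.53×10^6 N/C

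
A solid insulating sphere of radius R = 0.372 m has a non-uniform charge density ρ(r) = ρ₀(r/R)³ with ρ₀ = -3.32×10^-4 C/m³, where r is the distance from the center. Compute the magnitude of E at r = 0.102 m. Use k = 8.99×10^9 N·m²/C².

By spherical symmetry E is radial; choose a Gaussian sphere of radius r = 0.102 m (r < R).
Integrate the density: Q_enc = 4π ∫₀^r ρ₀(r'/R)^3 r'² dr' = 4πρ₀ r^6/(6·R³) = -1.521×10^-8 C.
Gauss's law: E·4πr² = Q_enc/ε₀.
E = k|Q_enc|/r² = (8.99×10^9)(1.521×10^-8)/(0.102)² = 1.31e4 N/C.

E ≈ 1.31×10^4 V/m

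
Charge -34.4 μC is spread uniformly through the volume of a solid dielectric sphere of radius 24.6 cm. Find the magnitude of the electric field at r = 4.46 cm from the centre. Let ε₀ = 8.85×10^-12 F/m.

E ≈ 9.27×10^5 N/C

Symmetry ⇒ E = E(r) r̂. Gaussian sphere of radius r = 4.46 cm (r < R).
Only the charge within r is enclosed: Q_enc = Q·(r/R)³ = (-34.4 μC)·(4.46 cm/24.6 cm)³ = -2.05×10^-7 C.
Since E is radial and uniform over the Gaussian sphere, Φ = E·4πr² = Q_enc/ε₀.
E = |Q_enc|/(4πε₀r²) = (2.05×10^-7)/(4π·8.85×10^-12·(0.0446)²) = 9.27×10^5 N/C.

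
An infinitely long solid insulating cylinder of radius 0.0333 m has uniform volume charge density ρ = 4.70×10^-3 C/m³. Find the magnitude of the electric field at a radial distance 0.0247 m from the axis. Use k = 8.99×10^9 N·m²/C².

|E| = 6.56×10^6 N/C

By cylindrical symmetry E is radial; use a coaxial Gaussian cylinder of radius 0.0247 m and length L (r < R).
Charge inside radius r per length L is ρ·πr²·L, so λ_enc = ρπr² = 9.008×10^-6 C/m.
Applying ∮E·dA = Q_enc/ε₀ with the end caps contributing no flux:
E = 2k|λ_enc|/r = 2(8.99×10^9)(9.008×10^-6)/(0.0247) = 6.56×10^6 N/C.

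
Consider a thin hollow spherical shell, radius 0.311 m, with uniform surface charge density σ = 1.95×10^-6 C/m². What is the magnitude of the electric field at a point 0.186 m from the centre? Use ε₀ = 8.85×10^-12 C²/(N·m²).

Use a concentric Gaussian sphere at r = 0.186 m (inside the shell, r < 0.311 m).
All the charge is outside the Gaussian surface: Q_enc = 0, hence E = 0 everywhere inside the shell.

E = 0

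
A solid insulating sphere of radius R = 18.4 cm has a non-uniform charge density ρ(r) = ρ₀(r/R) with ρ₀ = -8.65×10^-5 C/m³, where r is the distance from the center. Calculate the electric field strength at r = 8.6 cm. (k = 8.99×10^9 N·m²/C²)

Symmetry ⇒ E = E(r) r̂. Gaussian sphere of radius r = 8.6 cm (r < R).
Q_enc = ∫₀^r ρ(r')·4πr'² dr' = (4πρ₀/R) ∫₀^r r'^3 dr' = 4πρ₀ r^4/(4·R) = -8.079×10^-8 C.
Applying ∮E·dA = Q_enc/ε₀ with Φ = E(4πr²):
E = k|Q_enc|/r² = (8.99×10^9)(8.079e-8)/(0.086)² = 9.82×10^4 N/C.

9.82×10^4 V/m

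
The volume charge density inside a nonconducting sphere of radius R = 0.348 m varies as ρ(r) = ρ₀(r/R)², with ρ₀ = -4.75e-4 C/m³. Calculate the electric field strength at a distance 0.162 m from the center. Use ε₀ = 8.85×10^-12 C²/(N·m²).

By spherical symmetry E is radial; choose a Gaussian sphere of radius r = 0.162 m (r < R).
Q_enc = ∫₀^r ρ(r')·4πr'² dr' = (4πρ₀/R²) ∫₀^r r'^4 dr' = 4πρ₀ r^5/(5·R²) = -1.10e-6 C.
Applying ∮E·dA = Q_enc/ε₀ with Φ = E(4πr²):
E = |Q_enc|/(4πε₀r²) = (1.10×10^-6)/(4π·8.85×10^-12·(0.162)²) = 3.77e5 N/C.

3.77e5 V/m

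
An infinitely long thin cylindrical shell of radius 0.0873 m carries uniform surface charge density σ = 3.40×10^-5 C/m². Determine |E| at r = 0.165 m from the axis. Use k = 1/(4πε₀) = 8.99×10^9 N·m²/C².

|E| ≈ 2.03×10^6 N/C

Choose a coaxial cylinder of radius r = 0.165 m (arbitrary length L) as the Gaussian surface (r > 0.0873 m).
The whole shell is enclosed: λ_enc = σ·2πR = (3.40×10^-5)·2π·(0.0873) = 1.865×10^-5 C/m.
Since E is radial and uniform over the curved surface, Φ = E·2πrL = Q_enc/ε₀ = λ_enc L/ε₀.
E = 2k|λ_enc|/r = 2(8.99×10^9)(1.865×10^-5)/(0.165) = 2.03e6 N/C.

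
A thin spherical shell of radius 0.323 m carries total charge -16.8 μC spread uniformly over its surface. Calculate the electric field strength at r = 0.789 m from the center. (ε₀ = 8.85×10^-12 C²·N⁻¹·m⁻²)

By spherical symmetry E is radial; choose a Gaussian sphere of radius r = 0.789 m (r > 0.323 m).
The entire shell is enclosed: Q_enc = -1.68e-5 C.
Applying ∮E·dA = Q_enc/ε₀ with Φ = E(4πr²):
E = |Q_enc|/(4πε₀r²) = (1.68×10^-5)/(4π·8.85×10^-12·(0.789)²) = 2.43e5 N/C.

|E| ≈ 2.43×10^5 N/C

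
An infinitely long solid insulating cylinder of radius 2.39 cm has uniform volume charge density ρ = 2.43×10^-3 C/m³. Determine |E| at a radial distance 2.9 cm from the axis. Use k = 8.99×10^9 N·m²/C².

Choose a coaxial cylinder of radius r = 2.9 cm (arbitrary length L) as the Gaussian surface (r > 2.39 cm, full cross-section enclosed).
λ_enc = ρ·πR² = (2.43×10^-3)π(0.0239)² = 4.361×10^-6 C/m.
Since E is radial and uniform over the curved surface, Φ = E·2πrL = Q_enc/ε₀ = λ_enc L/ε₀.
E = 2k|λ_enc|/r = 2(8.99×10^9)(4.361×10^-6)/(0.029) = 2.70e6 N/C.

|E| = 2.70e6 V/m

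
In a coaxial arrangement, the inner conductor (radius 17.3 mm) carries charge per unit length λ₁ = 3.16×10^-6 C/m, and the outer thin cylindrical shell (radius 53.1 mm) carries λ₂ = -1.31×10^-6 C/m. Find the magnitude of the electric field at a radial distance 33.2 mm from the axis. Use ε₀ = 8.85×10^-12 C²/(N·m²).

Coaxial Gaussian cylinder, radius r = 33.2 mm, length L (between the conductors, 17.3 mm < r < 53.1 mm).
The shell at 53.1 mm lies outside the Gaussian surface, so λ_enc = λ₁ = 3.16e-6 C/m.
Gauss's law: E·2πrL = λ_enc L/ε₀.
E = |λ_enc|/(2πε₀r) = (3.16e-6)/(2π·8.85×10^-12·0.0332) = 1.71×10^6 N/C.

|E| ≈ 1.71×10^6 N/C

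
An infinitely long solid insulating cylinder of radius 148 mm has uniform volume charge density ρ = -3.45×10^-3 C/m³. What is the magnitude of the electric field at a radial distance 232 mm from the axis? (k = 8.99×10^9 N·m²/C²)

E ≈ 1.84×10^7 N/C

Take a coaxial cylindrical Gaussian surface of radius r = 232 mm and length L (r > 148 mm, full cross-section enclosed).
λ_enc = ρ·πR² = (-3.45×10^-3)π(0.148)² = -2.374×10^-4 C/m.
Gauss's law: E·2πrL = λ_enc L/ε₀.
E = 2k|λ_enc|/r = 2(8.99×10^9)(2.374×10^-4)/(0.232) = 1.84×10^7 N/C.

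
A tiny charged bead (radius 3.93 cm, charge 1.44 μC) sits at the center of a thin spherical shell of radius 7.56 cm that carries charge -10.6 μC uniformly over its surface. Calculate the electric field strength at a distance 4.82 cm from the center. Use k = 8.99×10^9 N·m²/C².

Symmetry ⇒ E = E(r) r̂. Gaussian sphere of radius r = 4.82 cm (between the bodies, 3.93 cm < r < 7.56 cm).
Only the inner charge is enclosed; the outer shell contributes nothing inside itself. Q_enc = 1.44 μC = 1.44×10^-6 C.
Applying ∮E·dA = Q_enc/ε₀ with Φ = E(4πr²):
E = k|Q_enc|/r² = (8.99×10^9)(1.44e-6)/(0.0482)² = 5.57e6 N/C.

|E| = 5.57e6 N/C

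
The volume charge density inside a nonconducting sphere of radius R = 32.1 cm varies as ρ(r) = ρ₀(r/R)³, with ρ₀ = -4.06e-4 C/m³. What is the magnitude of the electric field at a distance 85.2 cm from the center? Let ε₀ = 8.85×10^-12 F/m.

Symmetry ⇒ E = E(r) r̂. Gaussian sphere of radius r = 85.2 cm (r > R, all charge enclosed).
Q_enc = 4π ∫₀^R ρ₀(r'/R)^3 r'² dr' = 4πρ₀R³/6 = -2.813×10^-5 C.
Since E is radial and uniform over the Gaussian sphere, Φ = E·4πr² = Q_enc/ε₀.
E = |Q_enc|/(4πε₀r²) = (2.813e-5)/(4π·8.85×10^-12·(0.852)²) = 3.48×10^5 N/C.

|E| = 3.48×10^5 N/C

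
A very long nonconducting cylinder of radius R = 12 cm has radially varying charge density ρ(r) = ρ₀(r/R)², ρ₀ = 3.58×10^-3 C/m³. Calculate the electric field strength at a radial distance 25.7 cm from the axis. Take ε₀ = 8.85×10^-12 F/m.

By cylindrical symmetry E is radial; use a coaxial Gaussian cylinder of radius 25.7 cm and length L (r > R, full charge per length enclosed).
λ_enc = 2π ∫₀^R ρ₀(r'/R)^2 r' dr' = 2πρ₀R²/4 = 8.098×10^-5 C/m.
Gauss's law: E·2πrL = λ_enc L/ε₀.
E = |λ_enc|/(2πε₀r) = (8.098×10^-5)/(2π·8.85×10^-12·0.257) = 5.67×10^6 N/C.

E ≈ 5.67×10^6 N/C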